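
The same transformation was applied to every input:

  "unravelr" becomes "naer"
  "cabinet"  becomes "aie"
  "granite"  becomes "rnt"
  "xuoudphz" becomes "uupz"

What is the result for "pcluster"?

What's happening: keep every other character starting from the second (positions 2nd, 4th, 6th, ...).
So "pcluster" becomes "cutr".

cutr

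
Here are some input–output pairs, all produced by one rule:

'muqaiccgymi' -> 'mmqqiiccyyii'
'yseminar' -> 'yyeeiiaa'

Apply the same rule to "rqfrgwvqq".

What's happening: keep every other character starting from the first (positions 1st, 3rd, 5th, ...), then double every character.
"rqfrgwvqq" → "rfgvq" → "rrffggvvqq".

rrffggvvqq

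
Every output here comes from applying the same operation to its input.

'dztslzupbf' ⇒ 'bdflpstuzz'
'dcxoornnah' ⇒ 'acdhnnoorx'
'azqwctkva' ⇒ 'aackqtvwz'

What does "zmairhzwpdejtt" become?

adehijmprttwzz

Each output is the input with this applied: sort the characters into alphabetical order.
For "zmairhzwpdejtt" the result is "adehijmprttwzz".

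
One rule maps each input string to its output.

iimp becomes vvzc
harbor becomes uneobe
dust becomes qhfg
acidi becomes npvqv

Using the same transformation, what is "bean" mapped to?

Rule — shift every letter 13 places forward in the alphabet (wrapping around) — i.e. ROT13.
So "bean" becomes "orna".

orna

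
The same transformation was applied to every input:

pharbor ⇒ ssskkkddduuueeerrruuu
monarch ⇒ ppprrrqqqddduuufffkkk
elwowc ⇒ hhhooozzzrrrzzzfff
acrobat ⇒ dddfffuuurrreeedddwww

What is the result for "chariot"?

fffkkkddduuulllrrrwww

Each output is the input with this applied: shift every letter 3 places forward in the alphabet (wrapping around), then repeat every character 3 times.
Working it through for "chariot": intermediate "fkdulrw", final "fffkkkddduuulllrrrwww".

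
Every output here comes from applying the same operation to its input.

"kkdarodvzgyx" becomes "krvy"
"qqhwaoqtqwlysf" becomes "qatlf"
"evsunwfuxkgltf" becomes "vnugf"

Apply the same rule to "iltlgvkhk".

The pattern: keep one character in every 3, starting at position 2 (positions 2nd, 5th, 8th, ...).
Doing the same to "iltlgvkhk": "lgh".

lgh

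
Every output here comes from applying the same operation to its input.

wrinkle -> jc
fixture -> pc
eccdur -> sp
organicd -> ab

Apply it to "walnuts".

rq

Looking at the pairs, the operation is to shift every letter 2 places backward in the alphabet (wrapping around), then keep only the last 2 characters.
Starting from "walnuts": after the first operation, "uyjlsrq"; after the second, "rq".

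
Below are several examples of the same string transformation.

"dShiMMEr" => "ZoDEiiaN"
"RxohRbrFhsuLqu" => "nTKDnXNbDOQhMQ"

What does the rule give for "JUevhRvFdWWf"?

Rule — flip the case of every letter, then shift every letter 4 places backward in the alphabet (wrapping around).
Working it through for "JUevhRvFdWWf": intermediate "juEVHrVfDwwF", final "fqARDnRbZssB".

fqARDnRbZssB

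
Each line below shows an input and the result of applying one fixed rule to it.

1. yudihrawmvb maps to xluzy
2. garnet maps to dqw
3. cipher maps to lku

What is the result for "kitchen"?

lfh

The transformation: shift every letter 3 places forward in the alphabet (wrapping around), then keep every other character starting from the second (positions 2nd, 4th, 6th, ...).
Working it through for "kitchen": intermediate "nlwfkhq", final "lfh".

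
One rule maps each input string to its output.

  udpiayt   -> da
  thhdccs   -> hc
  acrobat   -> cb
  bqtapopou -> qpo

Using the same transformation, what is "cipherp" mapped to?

ie

Rule — keep one character in every 3, starting at position 2 (positions 2nd, 5th, 8th, ...).
Doing the same to "cipherp": "ie".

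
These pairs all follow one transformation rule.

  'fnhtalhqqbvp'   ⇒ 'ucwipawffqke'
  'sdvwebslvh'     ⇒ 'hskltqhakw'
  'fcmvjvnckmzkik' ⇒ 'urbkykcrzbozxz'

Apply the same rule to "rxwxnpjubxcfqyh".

The rule is to shift every letter 11 places backward in the alphabet (wrapping around).
So "rxwxnpjubxcfqyh" becomes "gmlmceyjqmrufnw".

gmlmceyjqmrufnw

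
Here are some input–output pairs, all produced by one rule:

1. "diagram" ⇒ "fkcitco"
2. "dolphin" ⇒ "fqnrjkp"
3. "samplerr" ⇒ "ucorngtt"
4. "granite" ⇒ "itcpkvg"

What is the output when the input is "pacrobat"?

rcetqdcv

What's happening: shift every letter 2 places forward in the alphabet (wrapping around).
"pacrobat" → "rcetqdcv".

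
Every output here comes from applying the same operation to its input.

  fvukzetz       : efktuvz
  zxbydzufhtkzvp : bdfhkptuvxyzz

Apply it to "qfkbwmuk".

The rule is to sort the characters into alphabetical order, then delete the last character.
On "qfkbwmuk": the first step gives "bfkkmquw", and the second then gives "bfkkmqu".

bfkkmqu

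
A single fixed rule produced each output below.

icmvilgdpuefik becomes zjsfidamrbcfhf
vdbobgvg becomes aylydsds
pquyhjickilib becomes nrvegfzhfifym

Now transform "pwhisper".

tefpmbom

The pattern: shift every letter 3 places backward in the alphabet (wrapping around), then move the first character to the end.
Applying that to "pwhisper" gives "tefpmbom".
(Check on "pquyhjickilib": → "mnrvegfzhfify" → "nrvegfzhfifym" ✓)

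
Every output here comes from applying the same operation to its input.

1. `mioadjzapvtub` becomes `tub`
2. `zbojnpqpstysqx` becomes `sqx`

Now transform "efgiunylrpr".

In each case the input is transformed by: keep only the last 3 characters.
So "efgiunylrpr" becomes "rpr".

rpr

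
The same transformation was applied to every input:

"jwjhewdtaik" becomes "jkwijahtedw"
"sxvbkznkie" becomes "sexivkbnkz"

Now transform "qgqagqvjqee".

qegeqqajgvq

What's happening: take characters alternately from the front and the back (1st, last, 2nd, 2nd-last, ...).
"qgqagqvjqee" → "qegeqqajgvq".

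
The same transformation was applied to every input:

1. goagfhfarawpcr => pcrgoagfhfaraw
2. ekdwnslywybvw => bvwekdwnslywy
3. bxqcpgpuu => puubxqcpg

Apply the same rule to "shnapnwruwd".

uwdshnapnwr

The pattern: move the last 3 characters to the front (rotate right by 3).
Doing the same to "shnapnwruwd": "uwdshnapnwr".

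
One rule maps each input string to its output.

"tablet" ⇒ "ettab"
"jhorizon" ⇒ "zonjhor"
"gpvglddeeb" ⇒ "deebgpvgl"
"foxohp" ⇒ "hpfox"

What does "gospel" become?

The transformation: swap the front and back halves of the string, then delete the first character.
Working it through for "gospel": intermediate "pelgos", final "elgos".
(Check on "foxohp": → "ohpfox" → "hpfox" ✓)

elgos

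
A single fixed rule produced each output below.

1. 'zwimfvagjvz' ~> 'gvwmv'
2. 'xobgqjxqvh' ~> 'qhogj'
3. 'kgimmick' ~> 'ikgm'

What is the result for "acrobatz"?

The transformation: keep every other character starting from the second (positions 2nd, 4th, 6th, ...), then move the last 2 characters to the front (rotate right by 2).
Applying both steps to "acrobatz": "coaz", then "azco".

azco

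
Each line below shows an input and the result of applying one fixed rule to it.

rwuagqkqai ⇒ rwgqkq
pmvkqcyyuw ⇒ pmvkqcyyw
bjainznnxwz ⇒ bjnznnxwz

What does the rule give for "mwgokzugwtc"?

mwgkzgwtc

Each output is the input with this applied: remove every vowel.
Applying that to "mwgokzugwtc" gives "mwgkzgwtc".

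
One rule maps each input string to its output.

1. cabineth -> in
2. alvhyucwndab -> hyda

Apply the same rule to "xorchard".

ch

Each output is the input with this applied: swap each adjacent pair of characters (1↔2, 3↔4, ...), then keep one character in every 3, starting at position 3 (positions 3rd, 6th, 9th, ...).
Starting from "xorchard": after the first operation, "oxcrahdr"; after the second, "ch".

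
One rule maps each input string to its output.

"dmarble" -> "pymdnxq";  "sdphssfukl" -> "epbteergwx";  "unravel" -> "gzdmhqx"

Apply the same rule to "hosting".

What's happening: shift every letter 12 places forward in the alphabet (wrapping around).
Doing the same to "hosting": "taefuzs".

taefuzs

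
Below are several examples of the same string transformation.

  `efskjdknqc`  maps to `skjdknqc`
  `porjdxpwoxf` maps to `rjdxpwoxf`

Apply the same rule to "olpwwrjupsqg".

Rule — delete the first 2 characters.
So "olpwwrjupsqg" becomes "pwwrjupsqg".

pwwrjupsqg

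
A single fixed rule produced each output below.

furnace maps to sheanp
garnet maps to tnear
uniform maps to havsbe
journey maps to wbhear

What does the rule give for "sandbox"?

Looking at the pairs, the operation is to delete the last character, then shift every letter 13 places forward in the alphabet (wrapping around) — i.e. ROT13.
So "sandbox" becomes "fnaqob".

fnaqob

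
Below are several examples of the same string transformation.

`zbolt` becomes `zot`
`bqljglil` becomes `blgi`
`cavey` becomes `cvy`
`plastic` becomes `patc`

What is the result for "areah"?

What's happening: keep every other character starting from the first (positions 1st, 3rd, 5th, ...).
So "areah" becomes "aeh".

aeh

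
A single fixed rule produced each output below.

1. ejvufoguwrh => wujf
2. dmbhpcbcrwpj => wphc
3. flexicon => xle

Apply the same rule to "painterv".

Each output is the input with this applied: sort the characters into reverse alphabetical order, then keep one character in every 3, starting at position 1 (positions 1st, 4th, 7th, ...).
Working it through for "painterv": intermediate "vtrpniea", final "vpe".

vpe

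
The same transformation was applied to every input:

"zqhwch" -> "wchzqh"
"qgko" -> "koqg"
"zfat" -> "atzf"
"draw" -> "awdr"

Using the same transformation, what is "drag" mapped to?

What's happening: swap the front and back halves of the string.
Doing the same to "drag": "agdr".

agdr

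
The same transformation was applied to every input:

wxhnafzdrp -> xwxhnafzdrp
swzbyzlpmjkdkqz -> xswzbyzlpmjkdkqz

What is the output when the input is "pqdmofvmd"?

xpqdmofvmd

The rule is to prepend "x".
So "pqdmofvmd" becomes "xpqdmofvmd".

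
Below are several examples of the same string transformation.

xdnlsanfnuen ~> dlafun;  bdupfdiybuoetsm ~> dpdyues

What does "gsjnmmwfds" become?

snmfs

The pattern: keep every other character starting from the second (positions 2nd, 4th, 6th, ...).
"gsjnmmwfds" → "snmfs".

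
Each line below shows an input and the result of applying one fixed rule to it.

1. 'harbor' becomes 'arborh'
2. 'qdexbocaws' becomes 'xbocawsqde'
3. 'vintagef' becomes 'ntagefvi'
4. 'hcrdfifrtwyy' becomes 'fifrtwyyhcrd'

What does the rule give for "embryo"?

Rule — move the last 2 characters to the front (rotate right by 2), then swap the front and back halves of the string.
Working it through for "embryo": intermediate "yoembr", final "mbryoe".

mbryoe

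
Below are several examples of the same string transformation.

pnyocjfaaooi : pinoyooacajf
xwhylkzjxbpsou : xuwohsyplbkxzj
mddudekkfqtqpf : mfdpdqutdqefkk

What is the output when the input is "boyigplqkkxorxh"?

Looking at the pairs, the operation is to take characters alternately from the front and the back (1st, last, 2nd, 2nd-last, ...).
Applying that to "boyigplqkkxorxh" gives "bhoxyriogxpklkq".

bhoxyriogxpklkq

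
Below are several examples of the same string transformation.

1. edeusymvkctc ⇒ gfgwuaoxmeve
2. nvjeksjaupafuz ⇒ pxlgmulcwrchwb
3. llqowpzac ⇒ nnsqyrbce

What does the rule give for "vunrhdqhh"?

xwptjfsjj

The transformation: shift every letter 2 places forward in the alphabet (wrapping around).
"vunrhdqhh" → "xwptjfsjj".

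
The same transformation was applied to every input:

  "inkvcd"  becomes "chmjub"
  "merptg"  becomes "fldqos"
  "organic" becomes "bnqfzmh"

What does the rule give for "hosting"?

Rule — move the last character to the front, then shift every letter 1 place backward in the alphabet (wrapping around).
Working it through for "hosting": intermediate "ghostin", final "fgnrshm".

fgnrshm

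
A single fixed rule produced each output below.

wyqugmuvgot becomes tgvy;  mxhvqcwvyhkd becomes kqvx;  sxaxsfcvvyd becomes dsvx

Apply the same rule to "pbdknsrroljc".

jnrb

The rule is to keep one character in every 3, starting at position 2 (positions 2nd, 5th, 8th, ...), then swap the first and last characters.
Working it through for "pbdknsrroljc": intermediate "bnrj", final "jnrb".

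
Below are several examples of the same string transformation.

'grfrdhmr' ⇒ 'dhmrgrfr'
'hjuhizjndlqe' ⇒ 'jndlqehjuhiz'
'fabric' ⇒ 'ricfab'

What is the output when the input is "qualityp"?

Rule — swap the front and back halves of the string.
So "qualityp" becomes "itypqual".

itypqual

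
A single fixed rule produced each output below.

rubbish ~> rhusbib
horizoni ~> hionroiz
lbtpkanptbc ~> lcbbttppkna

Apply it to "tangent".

The transformation: take characters alternately from the front and the back (1st, last, 2nd, 2nd-last, ...).
Doing the same to "tangent": "ttanneg".

ttanneg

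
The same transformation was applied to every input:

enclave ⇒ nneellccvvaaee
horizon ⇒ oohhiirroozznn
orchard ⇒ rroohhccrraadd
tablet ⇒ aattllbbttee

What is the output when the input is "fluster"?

llffssuueettrr

The pattern: swap each adjacent pair of characters (1↔2, 3↔4, ...), then double every character.
For "fluster", step one produces "lfsuetr"; step two turns that into "llffssuueettrr".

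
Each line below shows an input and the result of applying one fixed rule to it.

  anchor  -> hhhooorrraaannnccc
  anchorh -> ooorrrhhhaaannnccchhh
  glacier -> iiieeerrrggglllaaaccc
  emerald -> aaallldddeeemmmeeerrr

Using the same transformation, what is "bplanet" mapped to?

Each output is the input with this applied: move the last 3 characters to the front (rotate right by 3), then repeat every character 3 times.
"bplanet" → "netbpla" → "nnneeetttbbbppplllaaa".

nnneeetttbbbppplllaaa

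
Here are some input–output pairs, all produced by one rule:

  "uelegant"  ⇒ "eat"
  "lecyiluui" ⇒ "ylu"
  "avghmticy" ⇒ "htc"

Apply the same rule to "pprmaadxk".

The transformation: delete the first 3 characters, then keep every other character starting from the first (positions 1st, 3rd, 5th, ...).
Applying that to "pprmaadxk" gives "max".

max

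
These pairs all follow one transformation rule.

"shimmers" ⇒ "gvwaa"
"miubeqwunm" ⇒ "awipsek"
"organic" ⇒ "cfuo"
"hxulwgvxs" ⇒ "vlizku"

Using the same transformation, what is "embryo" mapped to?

Each output is the input with this applied: delete the last 3 characters, then shift every letter 12 places backward in the alphabet (wrapping around).
On "embryo": the first step gives "emb", and the second then gives "sap".

sap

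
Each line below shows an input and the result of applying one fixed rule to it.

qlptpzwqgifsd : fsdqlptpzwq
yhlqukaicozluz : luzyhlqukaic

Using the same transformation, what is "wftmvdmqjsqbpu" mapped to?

Rule — move the last 3 characters to the front (rotate right by 3), then delete the last 2 characters.
For "wftmvdmqjsqbpu", step one produces "bpuwftmvdmqjsq"; step two turns that into "bpuwftmvdmqj".

bpuwftmvdmqj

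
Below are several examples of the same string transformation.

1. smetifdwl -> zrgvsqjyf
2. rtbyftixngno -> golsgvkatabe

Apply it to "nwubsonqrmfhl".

jhofbadezsuya

In each case the input is transformed by: shift every letter 13 places forward in the alphabet (wrapping around) — i.e. ROT13, then move the first character to the end.
"nwubsonqrmfhl" → "ajhofbadezsuy" → "jhofbadezsuya".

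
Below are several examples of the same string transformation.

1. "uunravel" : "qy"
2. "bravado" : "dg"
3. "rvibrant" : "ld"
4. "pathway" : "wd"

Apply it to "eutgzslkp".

The rule is to shift every letter 3 places forward in the alphabet (wrapping around), then keep one character in every 3, starting at position 3 (positions 3rd, 6th, 9th, ...).
"eutgzslkp" → "hxwjcvons" → "wvs".

wvs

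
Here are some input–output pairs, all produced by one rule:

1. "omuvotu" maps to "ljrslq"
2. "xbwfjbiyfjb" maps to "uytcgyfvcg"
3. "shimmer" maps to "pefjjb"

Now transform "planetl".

In each case the input is transformed by: shift every letter 3 places backward in the alphabet (wrapping around), then delete the last character.
Starting from "planetl": after the first operation, "mixkbqi"; after the second, "mixkbq".

mixkbq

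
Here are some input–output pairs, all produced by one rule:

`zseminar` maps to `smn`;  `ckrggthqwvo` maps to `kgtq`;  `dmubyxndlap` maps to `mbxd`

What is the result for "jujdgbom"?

Rule — keep every other character starting from the second (positions 2nd, 4th, 6th, ...), then delete the last character.
On "jujdgbom": the first step gives "udbm", and the second then gives "udb".

udb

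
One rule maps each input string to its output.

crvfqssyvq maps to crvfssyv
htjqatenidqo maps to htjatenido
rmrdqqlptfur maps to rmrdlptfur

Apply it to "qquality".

uality

Each output is the input with this applied: remove every "q".
Applying that to "qquality" gives "uality".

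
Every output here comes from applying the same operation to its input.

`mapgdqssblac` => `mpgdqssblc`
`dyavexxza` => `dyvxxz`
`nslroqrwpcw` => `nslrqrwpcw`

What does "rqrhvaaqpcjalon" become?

The pattern: remove every vowel.
Applying that to "rqrhvaaqpcjalon" gives "rqrhvqpcjln".

rqrhvqpcjln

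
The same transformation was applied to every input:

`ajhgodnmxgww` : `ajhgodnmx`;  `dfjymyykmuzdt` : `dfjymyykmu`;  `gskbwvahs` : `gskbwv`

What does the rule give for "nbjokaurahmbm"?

nbjokaurah

In each case the input is transformed by: delete the last 3 characters.
For "nbjokaurahmbm" the result is "nbjokaurah".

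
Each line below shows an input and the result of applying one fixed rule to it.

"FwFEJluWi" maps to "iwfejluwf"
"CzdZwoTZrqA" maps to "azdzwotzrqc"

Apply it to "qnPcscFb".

bnpcscfq

Looking at the pairs, the operation is to swap the first and last characters, then convert every letter to lowercase.
For "qnPcscFb", step one produces "bnPcscFq"; step two turns that into "bnpcscfq".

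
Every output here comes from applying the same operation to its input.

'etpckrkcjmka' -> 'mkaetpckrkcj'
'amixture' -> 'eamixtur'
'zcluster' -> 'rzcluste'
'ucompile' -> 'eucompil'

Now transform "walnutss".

swalnuts

The transformation: move the first 3 characters to the end (rotate left by 3), then swap the front and back halves of the string.
Applying that to "walnutss" gives "swalnuts".
(Check on "amixture": → "xtureami" → "eamixtur" ✓)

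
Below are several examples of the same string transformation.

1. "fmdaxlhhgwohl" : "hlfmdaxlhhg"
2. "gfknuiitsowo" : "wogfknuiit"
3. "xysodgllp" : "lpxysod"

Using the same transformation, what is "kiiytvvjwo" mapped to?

In each case the input is transformed by: move the last 2 characters to the front (rotate right by 2), then delete the last 2 characters.
For "kiiytvvjwo", step one produces "wokiiytvvj"; step two turns that into "wokiiytv".
(Check on "xysodgllp": → "lpxysodgl" → "lpxysod" ✓)

wokiiytv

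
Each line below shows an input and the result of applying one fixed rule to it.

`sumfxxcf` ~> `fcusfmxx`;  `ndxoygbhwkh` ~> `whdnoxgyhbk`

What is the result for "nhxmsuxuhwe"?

The transformation: swap each adjacent pair of characters (1↔2, 3↔4, ...), then move the last 2 characters to the front (rotate right by 2).
On "nhxmsuxuhwe": the first step gives "hnmxusuxwhe", and the second then gives "hehnmxusuxw".

hehnmxusuxw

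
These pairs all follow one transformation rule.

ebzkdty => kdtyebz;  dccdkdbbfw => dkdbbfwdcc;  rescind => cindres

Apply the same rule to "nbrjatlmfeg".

jatlmfegnbr

Looking at the pairs, the operation is to move the first 3 characters to the end (rotate left by 3).
So "nbrjatlmfeg" becomes "jatlmfegnbr".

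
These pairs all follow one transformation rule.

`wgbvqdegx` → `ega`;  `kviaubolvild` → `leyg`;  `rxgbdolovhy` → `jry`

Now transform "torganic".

uq

The pattern: keep one character in every 3, starting at position 3 (positions 3rd, 6th, 9th, ...), then shift every letter 3 places forward in the alphabet (wrapping around).
Working it through for "torganic": intermediate "rn", final "uq".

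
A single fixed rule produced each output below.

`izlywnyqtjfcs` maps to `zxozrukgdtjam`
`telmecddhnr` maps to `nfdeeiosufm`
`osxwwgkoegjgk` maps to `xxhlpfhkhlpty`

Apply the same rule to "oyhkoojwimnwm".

What's happening: move the first 3 characters to the end (rotate left by 3), then shift every letter 1 place forward in the alphabet (wrapping around).
Starting from "oyhkoojwimnwm": after the first operation, "koojwimnwmoyh"; after the second, "lppkxjnoxnpzi".

lppkxjnoxnpzi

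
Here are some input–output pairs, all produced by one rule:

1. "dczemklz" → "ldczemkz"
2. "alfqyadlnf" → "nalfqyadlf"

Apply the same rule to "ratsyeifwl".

The pattern: move the last character to the front, then swap the first and last characters.
Applying both steps to "ratsyeifwl": "lratsyeifw", then "wratsyeifl".

wratsyeifl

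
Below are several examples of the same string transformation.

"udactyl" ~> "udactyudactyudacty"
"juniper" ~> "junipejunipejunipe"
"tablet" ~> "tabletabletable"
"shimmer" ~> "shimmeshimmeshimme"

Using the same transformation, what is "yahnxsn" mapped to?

The transformation: delete the last character, then write the whole string 3 times in a row.
Applying both steps to "yahnxsn": "yahnxs", then "yahnxsyahnxsyahnxs".

yahnxsyahnxsyahnxs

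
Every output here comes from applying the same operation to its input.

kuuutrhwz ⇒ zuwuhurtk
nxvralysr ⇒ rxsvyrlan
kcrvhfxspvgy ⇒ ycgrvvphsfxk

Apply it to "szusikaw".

Rule — take characters alternately from the front and the back (1st, last, 2nd, 2nd-last, ...), then move the first character to the end.
Working it through for "szusikaw": intermediate "swzauksi", final "wzauksis".
(Check on "kcrvhfxspvgy": → "kycgrvvphsfx" → "ycgrvvphsfxk" ✓)

wzauksis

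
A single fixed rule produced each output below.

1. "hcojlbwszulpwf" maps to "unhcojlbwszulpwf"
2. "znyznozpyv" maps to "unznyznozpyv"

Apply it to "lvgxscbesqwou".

unlvgxscbesqwou

Looking at the pairs, the operation is to prepend "un".
So "lvgxscbesqwou" becomes "unlvgxscbesqwou".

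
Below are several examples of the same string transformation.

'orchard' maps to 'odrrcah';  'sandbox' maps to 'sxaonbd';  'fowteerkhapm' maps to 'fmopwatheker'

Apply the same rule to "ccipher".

crceihp

Looking at the pairs, the operation is to take characters alternately from the front and the back (1st, last, 2nd, 2nd-last, ...).
For "ccipher" the result is "crceihp".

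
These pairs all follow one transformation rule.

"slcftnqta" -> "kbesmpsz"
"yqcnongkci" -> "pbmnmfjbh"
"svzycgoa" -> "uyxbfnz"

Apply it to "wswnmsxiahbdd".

Rule — delete the first character, then shift every letter 1 place backward in the alphabet (wrapping around).
"wswnmsxiahbdd" → "swnmsxiahbdd" → "rvmlrwhzgacc".

rvmlrwhzgacc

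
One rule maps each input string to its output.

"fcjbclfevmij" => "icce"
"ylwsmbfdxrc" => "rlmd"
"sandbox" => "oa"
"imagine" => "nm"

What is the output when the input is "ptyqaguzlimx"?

The pattern: move the last 3 characters to the front (rotate right by 3), then keep one character in every 3, starting at position 2 (positions 2nd, 5th, 8th, ...).
On "ptyqaguzlimx": the first step gives "imxptyqaguzl", and the second then gives "mtaz".

mtaz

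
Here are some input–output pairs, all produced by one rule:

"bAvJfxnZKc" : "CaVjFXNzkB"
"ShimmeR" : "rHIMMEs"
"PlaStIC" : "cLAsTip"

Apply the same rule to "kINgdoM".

The transformation: swap the first and last characters, then flip the case of every letter.
Applying both steps to "kINgdoM": "MINgdok", then "minGDOK".

minGDOK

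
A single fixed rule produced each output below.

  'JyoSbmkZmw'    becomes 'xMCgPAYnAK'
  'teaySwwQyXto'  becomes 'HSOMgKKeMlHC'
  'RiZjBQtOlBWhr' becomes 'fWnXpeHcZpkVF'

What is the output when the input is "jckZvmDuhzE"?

XQYnJArIVNs

The pattern: shift every letter 12 places backward in the alphabet (wrapping around), then flip the case of every letter.
On "jckZvmDuhzE": the first step gives "xqyNjaRivnS", and the second then gives "XQYnJArIVNs".
(Check on "JyoSbmkZmw": → "XmcGpayNak" → "xMCgPAYnAK" ✓)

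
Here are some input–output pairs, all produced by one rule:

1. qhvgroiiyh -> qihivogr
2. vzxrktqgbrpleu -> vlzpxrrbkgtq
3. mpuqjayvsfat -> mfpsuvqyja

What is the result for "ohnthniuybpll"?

ophbnytuhin

The rule is to delete the last 2 characters, then take characters alternately from the front and the back (1st, last, 2nd, 2nd-last, ...).
"ohnthniuybpll" → "ophbnytuhin".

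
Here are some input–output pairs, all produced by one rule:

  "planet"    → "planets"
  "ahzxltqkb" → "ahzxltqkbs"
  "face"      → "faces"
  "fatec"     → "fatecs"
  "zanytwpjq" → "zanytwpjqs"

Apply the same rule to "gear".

The transformation: append "s".
Applying that to "gear" gives "gears".

gears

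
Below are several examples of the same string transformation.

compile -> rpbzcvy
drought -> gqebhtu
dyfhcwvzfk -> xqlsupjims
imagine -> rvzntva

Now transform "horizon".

aubevmb

Each output is the input with this applied: shift every letter 13 places forward in the alphabet (wrapping around) — i.e. ROT13, then move the last character to the front.
Applying both steps to "horizon": "ubevmba", then "aubevmb".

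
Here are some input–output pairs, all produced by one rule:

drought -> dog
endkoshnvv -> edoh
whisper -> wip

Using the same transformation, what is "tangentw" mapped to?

tne

Each output is the input with this applied: keep every other character starting from the first (positions 1st, 3rd, 5th, ...), then delete the last character.
Working it through for "tangentw": intermediate "tnet", final "tne".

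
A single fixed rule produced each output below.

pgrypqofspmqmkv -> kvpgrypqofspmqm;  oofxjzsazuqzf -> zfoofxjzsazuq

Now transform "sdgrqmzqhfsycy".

Rule — move the last 2 characters to the front (rotate right by 2).
Doing the same to "sdgrqmzqhfsycy": "cysdgrqmzqhfsy".

cysdgrqmzqhfsy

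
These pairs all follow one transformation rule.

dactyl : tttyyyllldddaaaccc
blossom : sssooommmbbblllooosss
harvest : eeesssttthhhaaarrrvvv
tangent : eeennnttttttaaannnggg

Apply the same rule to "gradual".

uuuaaalllgggrrraaaddd

In each case the input is transformed by: move the last 3 characters to the front (rotate right by 3), then repeat every character 3 times.
For "gradual" the result is "uuuaaalllgggrrraaaddd".
(Check on "tangent": → "enttang" → "eeennnttttttaaannnggg" ✓)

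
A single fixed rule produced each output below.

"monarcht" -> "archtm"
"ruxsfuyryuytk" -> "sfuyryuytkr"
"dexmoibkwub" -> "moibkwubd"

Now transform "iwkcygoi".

cygoii

In each case the input is transformed by: move the first character to the end, then delete the first 2 characters.
Starting from "iwkcygoi": after the first operation, "wkcygoii"; after the second, "cygoii".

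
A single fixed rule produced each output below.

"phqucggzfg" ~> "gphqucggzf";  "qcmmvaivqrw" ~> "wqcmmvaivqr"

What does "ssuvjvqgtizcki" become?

issuvjvqgtizck

Looking at the pairs, the operation is to move the last character to the front.
For "ssuvjvqgtizcki" the result is "issuvjvqgtizck".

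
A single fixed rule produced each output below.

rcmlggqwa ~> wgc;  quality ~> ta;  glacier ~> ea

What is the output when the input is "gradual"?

Each output is the input with this applied: reverse the string, then keep one character in every 3, starting at position 2 (positions 2nd, 5th, 8th, ...).
Working it through for "gradual": intermediate "laudarg", final "aa".

aa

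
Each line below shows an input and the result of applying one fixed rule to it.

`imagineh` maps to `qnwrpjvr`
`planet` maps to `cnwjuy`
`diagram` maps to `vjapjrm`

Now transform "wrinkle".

What's happening: shift every letter 9 places forward in the alphabet (wrapping around), then reverse the string.
Working it through for "wrinkle": intermediate "farwtun", final "nutwraf".

nutwraf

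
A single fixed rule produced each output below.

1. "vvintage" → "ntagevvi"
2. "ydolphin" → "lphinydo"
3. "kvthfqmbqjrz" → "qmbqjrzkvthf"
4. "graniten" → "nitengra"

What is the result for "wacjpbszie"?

pbsziewacj

In each case the input is transformed by: swap the front and back halves of the string, then move the last character to the front.
On "wacjpbszie": the first step gives "bsziewacjp", and the second then gives "pbsziewacj".
(Check on "ydolphin": → "phinydol" → "lphinydo" ✓)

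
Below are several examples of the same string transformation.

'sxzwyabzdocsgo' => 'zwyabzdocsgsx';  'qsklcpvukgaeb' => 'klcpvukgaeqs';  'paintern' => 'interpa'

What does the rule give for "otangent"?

angenot

The rule is to delete the last character, then move the first 2 characters to the end (rotate left by 2).
Starting from "otangent": after the first operation, "otangen"; after the second, "angenot".
(Check on "sxzwyabzdocsgo": → "sxzwyabzdocsg" → "zwyabzdocsgsx" ✓)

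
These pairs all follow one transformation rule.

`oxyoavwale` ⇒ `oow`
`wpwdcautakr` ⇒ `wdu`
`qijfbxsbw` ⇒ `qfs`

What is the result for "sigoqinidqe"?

Looking at the pairs, the operation is to delete the last 2 characters, then keep one character in every 3, starting at position 1 (positions 1st, 4th, 7th, ...).
So "sigoqinidqe" becomes "son".

son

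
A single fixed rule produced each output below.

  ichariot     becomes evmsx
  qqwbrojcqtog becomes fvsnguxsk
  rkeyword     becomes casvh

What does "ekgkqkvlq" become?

What's happening: delete the first 3 characters, then shift every letter 4 places forward in the alphabet (wrapping around).
Starting from "ekgkqkvlq": after the first operation, "kqkvlq"; after the second, "ouozpu".

ouozpu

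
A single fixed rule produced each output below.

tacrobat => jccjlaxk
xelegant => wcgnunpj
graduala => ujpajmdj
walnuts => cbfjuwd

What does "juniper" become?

nasdwry

Rule — move the last 2 characters to the front (rotate right by 2), then shift every letter 9 places forward in the alphabet (wrapping around).
On "juniper": the first step gives "erjunip", and the second then gives "nasdwry".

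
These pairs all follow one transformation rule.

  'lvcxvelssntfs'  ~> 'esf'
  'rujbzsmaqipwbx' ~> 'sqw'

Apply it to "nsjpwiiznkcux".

The rule is to delete the first 3 characters, then keep one character in every 3, starting at position 3 (positions 3rd, 6th, 9th, ...).
For "nsjpwiiznkcux", step one produces "pwiiznkcux"; step two turns that into "inu".
(Check on "lvcxvelssntfs": → "xvelssntfs" → "esf" ✓)

inu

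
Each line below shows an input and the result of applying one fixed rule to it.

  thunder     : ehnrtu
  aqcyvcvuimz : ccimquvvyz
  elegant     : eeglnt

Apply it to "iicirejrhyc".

The transformation: sort the characters into alphabetical order, then delete the first character.
Starting from "iicirejrhyc": after the first operation, "ccehiiijrry"; after the second, "cehiiijrry".

cehiiijrry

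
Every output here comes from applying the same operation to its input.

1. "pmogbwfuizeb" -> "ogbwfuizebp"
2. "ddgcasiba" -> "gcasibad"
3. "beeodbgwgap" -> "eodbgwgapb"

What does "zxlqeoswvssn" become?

lqeoswvssnz

In each case the input is transformed by: move the first character to the end, then delete the first character.
Starting from "zxlqeoswvssn": after the first operation, "xlqeoswvssnz"; after the second, "lqeoswvssnz".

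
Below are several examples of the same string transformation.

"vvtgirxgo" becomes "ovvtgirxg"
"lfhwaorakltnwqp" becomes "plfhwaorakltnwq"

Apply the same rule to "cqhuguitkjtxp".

pcqhuguitkjtx

In each case the input is transformed by: move the last character to the front.
Doing the same to "cqhuguitkjtxp": "pcqhuguitkjtx".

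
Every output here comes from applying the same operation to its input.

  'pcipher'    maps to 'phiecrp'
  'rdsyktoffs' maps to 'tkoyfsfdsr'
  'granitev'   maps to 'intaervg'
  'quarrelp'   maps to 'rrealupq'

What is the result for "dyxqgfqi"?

gqfxqyid

Each output is the input with this applied: take characters alternately from the front and the back (1st, last, 2nd, 2nd-last, ...), then reverse the string.
Working it through for "dyxqgfqi": intermediate "diyqxfqg", final "gqfxqyid".
(Check on "rdsyktoffs": → "rsdfsfyokt" → "tkoyfsfdsr" ✓)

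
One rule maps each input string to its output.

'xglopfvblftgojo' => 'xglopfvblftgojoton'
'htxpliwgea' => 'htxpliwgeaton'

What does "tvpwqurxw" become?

tvpwqurxwton

The pattern: append "ton".
On "tvpwqurxw" that produces "tvpwqurxwton".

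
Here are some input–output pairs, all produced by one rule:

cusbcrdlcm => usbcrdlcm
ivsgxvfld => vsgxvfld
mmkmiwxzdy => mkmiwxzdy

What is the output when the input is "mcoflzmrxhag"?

coflzmrxhag

The transformation: delete the first character.
For "mcoflzmrxhag" the result is "coflzmrxhag".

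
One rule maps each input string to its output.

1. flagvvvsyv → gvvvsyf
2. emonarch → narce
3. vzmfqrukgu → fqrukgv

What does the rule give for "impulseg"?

Looking at the pairs, the operation is to swap the first and last characters, then delete the first 3 characters.
Working it through for "impulseg": intermediate "gmpulsei", final "ulsei".

ulsei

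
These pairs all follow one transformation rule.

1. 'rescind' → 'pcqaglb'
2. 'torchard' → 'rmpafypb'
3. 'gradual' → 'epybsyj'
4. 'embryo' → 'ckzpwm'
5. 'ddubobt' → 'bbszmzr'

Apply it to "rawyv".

pyuwt

In each case the input is transformed by: shift every letter 2 places backward in the alphabet (wrapping around).
Doing the same to "rawyv": "pyuwt".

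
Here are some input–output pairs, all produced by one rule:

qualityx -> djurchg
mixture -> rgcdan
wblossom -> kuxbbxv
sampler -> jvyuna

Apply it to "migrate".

rpajcn

Each output is the input with this applied: shift every letter 9 places forward in the alphabet (wrapping around), then delete the first character.
On "migrate" that produces "rpajcn".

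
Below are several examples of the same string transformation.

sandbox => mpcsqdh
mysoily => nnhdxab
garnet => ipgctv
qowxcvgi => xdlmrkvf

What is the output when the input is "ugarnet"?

ivpgctj

Each output is the input with this applied: swap the first and last characters, then shift every letter 11 places backward in the alphabet (wrapping around).
On "ugarnet": the first step gives "tgarneu", and the second then gives "ivpgctj".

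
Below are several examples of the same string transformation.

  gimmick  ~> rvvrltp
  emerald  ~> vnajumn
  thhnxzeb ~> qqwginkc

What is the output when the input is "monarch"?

xwjalqv

The pattern: shift every letter 9 places forward in the alphabet (wrapping around), then move the first character to the end.
On "monarch": the first step gives "vxwjalq", and the second then gives "xwjalqv".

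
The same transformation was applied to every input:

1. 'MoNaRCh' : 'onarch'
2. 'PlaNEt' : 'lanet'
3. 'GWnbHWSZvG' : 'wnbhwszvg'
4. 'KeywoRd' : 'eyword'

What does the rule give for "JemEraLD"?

In each case the input is transformed by: delete the first character, then convert every letter to lowercase.
Applying both steps to "JemEraLD": "emEraLD", then "emerald".

emerald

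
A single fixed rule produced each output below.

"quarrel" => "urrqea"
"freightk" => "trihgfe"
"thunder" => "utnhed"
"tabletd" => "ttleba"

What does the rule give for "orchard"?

rrohca

Rule — delete the last character, then sort the characters into reverse alphabetical order.
Doing the same to "orchard": "rrohca".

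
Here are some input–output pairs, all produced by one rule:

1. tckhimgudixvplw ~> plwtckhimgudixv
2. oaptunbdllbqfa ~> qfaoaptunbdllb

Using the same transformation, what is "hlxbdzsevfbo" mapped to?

The pattern: move the last 3 characters to the front (rotate right by 3).
Applying that to "hlxbdzsevfbo" gives "fbohlxbdzsev".

fbohlxbdzsev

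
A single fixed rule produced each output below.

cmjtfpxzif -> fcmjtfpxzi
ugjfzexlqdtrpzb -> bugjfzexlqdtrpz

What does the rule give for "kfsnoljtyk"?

The pattern: move the last character to the front.
For "kfsnoljtyk" the result is "kkfsnoljty".

kkfsnoljty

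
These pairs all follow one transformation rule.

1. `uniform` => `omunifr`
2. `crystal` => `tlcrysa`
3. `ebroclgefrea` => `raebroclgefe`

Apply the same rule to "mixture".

uemixtr

In each case the input is transformed by: move the last 2 characters to the front (rotate right by 2), then swap the first and last characters.
So "mixture" becomes "uemixtr".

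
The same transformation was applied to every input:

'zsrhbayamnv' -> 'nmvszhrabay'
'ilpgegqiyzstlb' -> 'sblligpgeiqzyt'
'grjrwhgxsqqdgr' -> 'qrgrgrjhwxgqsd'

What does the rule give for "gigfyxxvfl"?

In each case the input is transformed by: swap each adjacent pair of characters (1↔2, 3↔4, ...), then move the last 3 characters to the front (rotate right by 3).
Applying both steps to "gigfyxxvfl": "igfgxyvxlf", then "xlfigfgxyv".

xlfigfgxyv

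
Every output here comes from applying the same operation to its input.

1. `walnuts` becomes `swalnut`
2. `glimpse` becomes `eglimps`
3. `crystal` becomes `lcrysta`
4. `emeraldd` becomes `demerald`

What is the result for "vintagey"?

Each output is the input with this applied: move the last character to the front.
For "vintagey" the result is "yvintage".

yvintage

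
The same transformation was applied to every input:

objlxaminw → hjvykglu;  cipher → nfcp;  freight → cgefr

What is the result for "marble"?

Each output is the input with this applied: shift every letter 2 places backward in the alphabet (wrapping around), then delete the first 2 characters.
Applying both steps to "marble": "kypzjc", then "pzjc".

pzjc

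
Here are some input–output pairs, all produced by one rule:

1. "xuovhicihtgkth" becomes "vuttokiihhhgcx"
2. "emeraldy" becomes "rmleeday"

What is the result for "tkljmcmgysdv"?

vtsmmlkjgdcy

Each output is the input with this applied: sort the characters into reverse alphabetical order, then move the first character to the end.
On "tkljmcmgysdv": the first step gives "yvtsmmlkjgdc", and the second then gives "vtsmmlkjgdcy".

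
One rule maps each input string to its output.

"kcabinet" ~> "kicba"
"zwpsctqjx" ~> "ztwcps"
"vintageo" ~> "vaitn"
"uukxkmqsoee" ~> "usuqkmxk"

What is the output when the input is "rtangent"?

rgtna

Each output is the input with this applied: delete the last 3 characters, then take characters alternately from the front and the back (1st, last, 2nd, 2nd-last, ...).
Starting from "rtangent": after the first operation, "rtang"; after the second, "rgtna".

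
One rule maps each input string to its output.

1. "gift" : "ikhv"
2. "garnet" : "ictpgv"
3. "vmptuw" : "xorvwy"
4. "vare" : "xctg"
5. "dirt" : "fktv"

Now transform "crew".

The transformation: shift every letter 2 places forward in the alphabet (wrapping around).
"crew" → "etgy".

etgy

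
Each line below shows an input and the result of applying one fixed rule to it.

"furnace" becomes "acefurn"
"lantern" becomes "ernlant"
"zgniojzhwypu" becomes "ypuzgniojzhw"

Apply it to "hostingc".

Looking at the pairs, the operation is to move the last 3 characters to the front (rotate right by 3).
Doing the same to "hostingc": "ngchosti".

ngchosti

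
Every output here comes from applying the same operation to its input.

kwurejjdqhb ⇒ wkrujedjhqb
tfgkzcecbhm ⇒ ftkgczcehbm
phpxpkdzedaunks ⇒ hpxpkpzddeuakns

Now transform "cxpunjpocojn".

What's happening: swap each adjacent pair of characters (1↔2, 3↔4, ...).
For "cxpunjpocojn" the result is "xcupjnopocnj".

xcupjnopocnj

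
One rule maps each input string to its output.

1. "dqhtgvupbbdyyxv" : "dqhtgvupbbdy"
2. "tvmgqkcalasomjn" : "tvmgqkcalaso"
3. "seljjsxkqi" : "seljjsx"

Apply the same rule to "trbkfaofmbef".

trbkfaofm

In each case the input is transformed by: delete the last 3 characters.
On "trbkfaofmbef" that produces "trbkfaofm".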